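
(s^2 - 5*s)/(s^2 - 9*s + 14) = s*(s - 5)/(s^2 - 9*s + 14)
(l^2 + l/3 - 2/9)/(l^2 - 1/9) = (3*l + 2)/(3*l + 1)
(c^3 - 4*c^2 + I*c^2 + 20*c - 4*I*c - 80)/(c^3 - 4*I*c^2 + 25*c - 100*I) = (c - 4)/(c - 5*I)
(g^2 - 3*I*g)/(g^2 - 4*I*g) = (g - 3*I)/(g - 4*I)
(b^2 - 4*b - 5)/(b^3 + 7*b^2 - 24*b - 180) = (b + 1)/(b^2 + 12*b + 36)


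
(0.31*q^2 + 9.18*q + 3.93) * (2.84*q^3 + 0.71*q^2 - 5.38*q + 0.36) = 0.8804*q^5 + 26.2913*q^4 + 16.0112*q^3 - 46.4865*q^2 - 17.8386*q + 1.4148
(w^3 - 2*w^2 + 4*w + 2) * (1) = w^3 - 2*w^2 + 4*w + 2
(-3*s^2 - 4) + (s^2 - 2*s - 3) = -2*s^2 - 2*s - 7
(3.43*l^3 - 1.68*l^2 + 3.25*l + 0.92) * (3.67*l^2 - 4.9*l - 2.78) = 12.5881*l^5 - 22.9726*l^4 + 10.6241*l^3 - 7.8782*l^2 - 13.543*l - 2.5576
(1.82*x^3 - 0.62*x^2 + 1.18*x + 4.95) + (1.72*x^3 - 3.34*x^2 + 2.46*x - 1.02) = 3.54*x^3 - 3.96*x^2 + 3.64*x + 3.93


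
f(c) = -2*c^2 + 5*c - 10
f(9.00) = -127.00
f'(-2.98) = 16.92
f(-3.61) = -54.11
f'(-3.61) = 19.44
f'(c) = 5 - 4*c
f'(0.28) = 3.88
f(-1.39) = -20.81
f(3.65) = -18.40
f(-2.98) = -42.66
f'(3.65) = -9.60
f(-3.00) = -43.00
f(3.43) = -16.38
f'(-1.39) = 10.56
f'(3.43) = -8.72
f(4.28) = -25.24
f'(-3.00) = 17.00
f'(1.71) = -1.84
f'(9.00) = -31.00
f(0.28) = -8.76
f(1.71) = -7.30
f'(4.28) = -12.12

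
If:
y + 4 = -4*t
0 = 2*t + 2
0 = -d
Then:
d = 0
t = -1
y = 0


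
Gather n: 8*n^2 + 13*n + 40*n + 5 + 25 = 8*n^2 + 53*n + 30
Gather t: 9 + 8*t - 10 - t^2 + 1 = -t^2 + 8*t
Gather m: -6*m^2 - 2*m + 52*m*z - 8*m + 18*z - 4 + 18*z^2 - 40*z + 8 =-6*m^2 + m*(52*z - 10) + 18*z^2 - 22*z + 4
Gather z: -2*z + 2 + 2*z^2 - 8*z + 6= 2*z^2 - 10*z + 8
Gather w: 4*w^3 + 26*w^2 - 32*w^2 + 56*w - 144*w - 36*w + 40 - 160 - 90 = 4*w^3 - 6*w^2 - 124*w - 210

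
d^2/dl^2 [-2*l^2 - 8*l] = -4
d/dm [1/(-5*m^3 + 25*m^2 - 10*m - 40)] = (3*m^2 - 10*m + 2)/(5*(m^3 - 5*m^2 + 2*m + 8)^2)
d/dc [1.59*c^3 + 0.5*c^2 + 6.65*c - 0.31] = 4.77*c^2 + 1.0*c + 6.65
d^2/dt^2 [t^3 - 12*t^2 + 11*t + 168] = 6*t - 24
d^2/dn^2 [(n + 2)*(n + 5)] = 2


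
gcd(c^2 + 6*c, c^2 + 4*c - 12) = c + 6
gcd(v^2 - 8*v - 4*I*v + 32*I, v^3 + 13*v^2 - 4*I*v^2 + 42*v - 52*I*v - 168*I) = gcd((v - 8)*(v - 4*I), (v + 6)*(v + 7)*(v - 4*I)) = v - 4*I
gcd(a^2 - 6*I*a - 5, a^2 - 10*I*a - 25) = a - 5*I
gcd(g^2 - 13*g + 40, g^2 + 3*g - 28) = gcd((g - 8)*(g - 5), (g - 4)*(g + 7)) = 1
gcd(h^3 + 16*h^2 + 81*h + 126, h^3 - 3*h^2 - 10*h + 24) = h + 3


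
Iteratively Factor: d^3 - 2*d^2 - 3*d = (d)*(d^2 - 2*d - 3) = d*(d - 3)*(d + 1)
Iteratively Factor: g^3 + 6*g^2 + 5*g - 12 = (g + 4)*(g^2 + 2*g - 3) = (g + 3)*(g + 4)*(g - 1)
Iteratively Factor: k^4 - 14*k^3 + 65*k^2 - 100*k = (k - 4)*(k^3 - 10*k^2 + 25*k) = (k - 5)*(k - 4)*(k^2 - 5*k) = (k - 5)^2*(k - 4)*(k)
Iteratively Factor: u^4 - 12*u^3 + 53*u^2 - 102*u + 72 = (u - 4)*(u^3 - 8*u^2 + 21*u - 18) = (u - 4)*(u - 2)*(u^2 - 6*u + 9) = (u - 4)*(u - 3)*(u - 2)*(u - 3)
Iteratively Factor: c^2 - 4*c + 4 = (c - 2)*(c - 2)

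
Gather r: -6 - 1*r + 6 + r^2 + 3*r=r^2 + 2*r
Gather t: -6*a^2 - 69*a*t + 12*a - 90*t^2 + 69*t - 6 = -6*a^2 + 12*a - 90*t^2 + t*(69 - 69*a) - 6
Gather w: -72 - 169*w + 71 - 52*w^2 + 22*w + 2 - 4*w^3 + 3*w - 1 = -4*w^3 - 52*w^2 - 144*w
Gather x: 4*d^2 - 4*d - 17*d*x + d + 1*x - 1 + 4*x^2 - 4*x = 4*d^2 - 3*d + 4*x^2 + x*(-17*d - 3) - 1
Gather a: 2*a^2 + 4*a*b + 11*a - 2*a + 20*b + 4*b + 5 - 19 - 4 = 2*a^2 + a*(4*b + 9) + 24*b - 18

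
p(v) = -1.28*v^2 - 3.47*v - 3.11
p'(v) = -2.56*v - 3.47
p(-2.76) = -3.28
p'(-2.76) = 3.60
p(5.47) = -60.39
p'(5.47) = -17.47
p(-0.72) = -1.28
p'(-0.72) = -1.63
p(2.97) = -24.71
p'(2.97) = -11.07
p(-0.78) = -1.18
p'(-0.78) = -1.47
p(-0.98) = -0.94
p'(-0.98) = -0.96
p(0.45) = -4.93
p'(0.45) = -4.62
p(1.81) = -13.58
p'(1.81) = -8.10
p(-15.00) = -239.06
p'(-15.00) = 34.93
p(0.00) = -3.11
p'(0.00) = -3.47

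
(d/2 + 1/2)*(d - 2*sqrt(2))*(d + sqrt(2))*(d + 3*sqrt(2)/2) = d^4/2 + sqrt(2)*d^3/4 + d^3/2 - 7*d^2/2 + sqrt(2)*d^2/4 - 3*sqrt(2)*d - 7*d/2 - 3*sqrt(2)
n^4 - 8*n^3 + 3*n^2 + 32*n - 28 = (n - 7)*(n - 2)*(n - 1)*(n + 2)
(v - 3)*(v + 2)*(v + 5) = v^3 + 4*v^2 - 11*v - 30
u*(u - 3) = u^2 - 3*u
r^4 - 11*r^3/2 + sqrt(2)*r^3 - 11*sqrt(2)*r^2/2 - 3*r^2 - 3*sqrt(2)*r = r*(r - 6)*(r + 1/2)*(r + sqrt(2))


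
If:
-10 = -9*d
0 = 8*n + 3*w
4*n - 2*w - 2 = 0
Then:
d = 10/9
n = 3/14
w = -4/7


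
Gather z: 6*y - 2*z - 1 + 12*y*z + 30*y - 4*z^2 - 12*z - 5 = 36*y - 4*z^2 + z*(12*y - 14) - 6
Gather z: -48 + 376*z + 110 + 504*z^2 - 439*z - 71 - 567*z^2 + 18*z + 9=-63*z^2 - 45*z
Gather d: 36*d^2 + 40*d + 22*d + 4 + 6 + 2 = 36*d^2 + 62*d + 12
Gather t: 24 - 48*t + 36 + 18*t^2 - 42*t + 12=18*t^2 - 90*t + 72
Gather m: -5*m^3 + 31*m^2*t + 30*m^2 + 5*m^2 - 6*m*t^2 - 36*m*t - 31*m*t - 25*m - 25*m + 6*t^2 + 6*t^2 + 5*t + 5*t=-5*m^3 + m^2*(31*t + 35) + m*(-6*t^2 - 67*t - 50) + 12*t^2 + 10*t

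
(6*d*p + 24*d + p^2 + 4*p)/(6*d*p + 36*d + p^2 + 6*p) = (p + 4)/(p + 6)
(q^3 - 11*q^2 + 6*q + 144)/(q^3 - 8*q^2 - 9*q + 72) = (q - 6)/(q - 3)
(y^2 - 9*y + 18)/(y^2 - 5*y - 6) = (y - 3)/(y + 1)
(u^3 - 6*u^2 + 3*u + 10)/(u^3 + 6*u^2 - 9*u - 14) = (u - 5)/(u + 7)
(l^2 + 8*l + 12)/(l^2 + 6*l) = (l + 2)/l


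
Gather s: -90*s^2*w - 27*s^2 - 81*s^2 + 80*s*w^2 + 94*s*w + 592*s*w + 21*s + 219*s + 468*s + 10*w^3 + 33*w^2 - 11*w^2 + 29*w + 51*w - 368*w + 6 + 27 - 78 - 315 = s^2*(-90*w - 108) + s*(80*w^2 + 686*w + 708) + 10*w^3 + 22*w^2 - 288*w - 360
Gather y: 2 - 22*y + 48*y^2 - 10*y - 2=48*y^2 - 32*y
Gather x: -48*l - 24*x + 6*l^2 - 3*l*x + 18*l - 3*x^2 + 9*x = 6*l^2 - 30*l - 3*x^2 + x*(-3*l - 15)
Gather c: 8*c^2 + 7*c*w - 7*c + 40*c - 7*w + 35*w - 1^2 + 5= 8*c^2 + c*(7*w + 33) + 28*w + 4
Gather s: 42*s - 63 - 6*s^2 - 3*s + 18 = -6*s^2 + 39*s - 45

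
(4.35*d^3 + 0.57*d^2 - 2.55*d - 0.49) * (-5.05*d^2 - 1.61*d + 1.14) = -21.9675*d^5 - 9.882*d^4 + 16.9188*d^3 + 7.2298*d^2 - 2.1181*d - 0.5586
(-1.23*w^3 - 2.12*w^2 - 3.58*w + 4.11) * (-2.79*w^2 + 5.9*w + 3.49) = 3.4317*w^5 - 1.3422*w^4 - 6.8125*w^3 - 39.9877*w^2 + 11.7548*w + 14.3439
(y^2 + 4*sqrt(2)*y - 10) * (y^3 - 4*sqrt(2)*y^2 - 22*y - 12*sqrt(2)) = y^5 - 64*y^3 - 60*sqrt(2)*y^2 + 124*y + 120*sqrt(2)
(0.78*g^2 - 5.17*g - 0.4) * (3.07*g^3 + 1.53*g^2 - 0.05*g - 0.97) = 2.3946*g^5 - 14.6785*g^4 - 9.1771*g^3 - 1.1101*g^2 + 5.0349*g + 0.388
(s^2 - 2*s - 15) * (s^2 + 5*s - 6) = s^4 + 3*s^3 - 31*s^2 - 63*s + 90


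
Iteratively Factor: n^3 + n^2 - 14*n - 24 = (n + 2)*(n^2 - n - 12) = (n + 2)*(n + 3)*(n - 4)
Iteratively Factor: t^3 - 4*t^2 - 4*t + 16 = (t - 2)*(t^2 - 2*t - 8) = (t - 2)*(t + 2)*(t - 4)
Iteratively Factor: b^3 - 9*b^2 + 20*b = (b - 5)*(b^2 - 4*b) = (b - 5)*(b - 4)*(b)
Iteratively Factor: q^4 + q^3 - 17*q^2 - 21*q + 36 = (q + 3)*(q^3 - 2*q^2 - 11*q + 12) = (q - 1)*(q + 3)*(q^2 - q - 12) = (q - 4)*(q - 1)*(q + 3)*(q + 3)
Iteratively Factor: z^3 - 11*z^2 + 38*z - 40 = (z - 4)*(z^2 - 7*z + 10) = (z - 5)*(z - 4)*(z - 2)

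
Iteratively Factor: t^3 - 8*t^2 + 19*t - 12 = (t - 1)*(t^2 - 7*t + 12) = (t - 4)*(t - 1)*(t - 3)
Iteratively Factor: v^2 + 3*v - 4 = (v + 4)*(v - 1)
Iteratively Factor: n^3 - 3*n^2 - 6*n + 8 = (n - 1)*(n^2 - 2*n - 8) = (n - 4)*(n - 1)*(n + 2)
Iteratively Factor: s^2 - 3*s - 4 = (s + 1)*(s - 4)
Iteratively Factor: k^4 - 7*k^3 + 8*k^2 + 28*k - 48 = (k + 2)*(k^3 - 9*k^2 + 26*k - 24) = (k - 2)*(k + 2)*(k^2 - 7*k + 12) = (k - 3)*(k - 2)*(k + 2)*(k - 4)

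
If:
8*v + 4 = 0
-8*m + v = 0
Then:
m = -1/16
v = -1/2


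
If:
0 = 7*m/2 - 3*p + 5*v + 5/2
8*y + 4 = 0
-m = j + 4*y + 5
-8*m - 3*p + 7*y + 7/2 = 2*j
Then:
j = 10*v/19 - 64/19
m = 7/19 - 10*v/19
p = 20*v/19 + 24/19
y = -1/2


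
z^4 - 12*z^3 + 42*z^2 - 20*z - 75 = (z - 5)^2*(z - 3)*(z + 1)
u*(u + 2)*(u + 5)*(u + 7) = u^4 + 14*u^3 + 59*u^2 + 70*u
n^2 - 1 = (n - 1)*(n + 1)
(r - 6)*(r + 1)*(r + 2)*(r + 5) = r^4 + 2*r^3 - 31*r^2 - 92*r - 60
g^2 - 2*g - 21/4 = (g - 7/2)*(g + 3/2)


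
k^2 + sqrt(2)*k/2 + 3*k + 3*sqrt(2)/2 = (k + 3)*(k + sqrt(2)/2)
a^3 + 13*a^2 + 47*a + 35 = (a + 1)*(a + 5)*(a + 7)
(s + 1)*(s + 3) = s^2 + 4*s + 3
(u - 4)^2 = u^2 - 8*u + 16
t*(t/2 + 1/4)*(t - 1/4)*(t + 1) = t^4/2 + 5*t^3/8 + t^2/16 - t/16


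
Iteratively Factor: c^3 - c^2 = (c)*(c^2 - c) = c*(c - 1)*(c)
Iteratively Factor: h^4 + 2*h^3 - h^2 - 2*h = (h + 2)*(h^3 - h) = (h + 1)*(h + 2)*(h^2 - h) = h*(h + 1)*(h + 2)*(h - 1)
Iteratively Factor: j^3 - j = (j + 1)*(j^2 - j) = j*(j + 1)*(j - 1)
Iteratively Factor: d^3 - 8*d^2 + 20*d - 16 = (d - 2)*(d^2 - 6*d + 8) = (d - 2)^2*(d - 4)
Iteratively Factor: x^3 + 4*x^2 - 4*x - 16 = (x + 4)*(x^2 - 4) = (x + 2)*(x + 4)*(x - 2)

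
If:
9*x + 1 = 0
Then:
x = -1/9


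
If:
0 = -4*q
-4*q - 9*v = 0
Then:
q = 0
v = 0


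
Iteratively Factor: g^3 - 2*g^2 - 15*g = (g - 5)*(g^2 + 3*g) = g*(g - 5)*(g + 3)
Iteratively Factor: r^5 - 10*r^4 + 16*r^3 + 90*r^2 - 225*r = (r - 5)*(r^4 - 5*r^3 - 9*r^2 + 45*r) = (r - 5)*(r - 3)*(r^3 - 2*r^2 - 15*r) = (r - 5)^2*(r - 3)*(r^2 + 3*r) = r*(r - 5)^2*(r - 3)*(r + 3)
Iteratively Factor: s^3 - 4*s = (s)*(s^2 - 4) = s*(s + 2)*(s - 2)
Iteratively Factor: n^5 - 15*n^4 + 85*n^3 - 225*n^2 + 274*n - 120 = (n - 3)*(n^4 - 12*n^3 + 49*n^2 - 78*n + 40) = (n - 4)*(n - 3)*(n^3 - 8*n^2 + 17*n - 10) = (n - 4)*(n - 3)*(n - 2)*(n^2 - 6*n + 5) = (n - 5)*(n - 4)*(n - 3)*(n - 2)*(n - 1)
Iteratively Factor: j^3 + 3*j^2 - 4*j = (j)*(j^2 + 3*j - 4) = j*(j - 1)*(j + 4)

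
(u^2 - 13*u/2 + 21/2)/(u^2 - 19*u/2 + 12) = (2*u^2 - 13*u + 21)/(2*u^2 - 19*u + 24)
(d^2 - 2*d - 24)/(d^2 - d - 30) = (d + 4)/(d + 5)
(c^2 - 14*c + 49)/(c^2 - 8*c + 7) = (c - 7)/(c - 1)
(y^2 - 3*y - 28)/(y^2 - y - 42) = (y + 4)/(y + 6)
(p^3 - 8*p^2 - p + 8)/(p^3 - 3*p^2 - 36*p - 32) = (p - 1)/(p + 4)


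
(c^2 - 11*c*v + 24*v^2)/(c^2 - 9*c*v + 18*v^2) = (-c + 8*v)/(-c + 6*v)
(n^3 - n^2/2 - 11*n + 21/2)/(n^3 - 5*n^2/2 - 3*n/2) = (2*n^2 + 5*n - 7)/(n*(2*n + 1))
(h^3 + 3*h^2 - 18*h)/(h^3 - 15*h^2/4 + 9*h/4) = 4*(h + 6)/(4*h - 3)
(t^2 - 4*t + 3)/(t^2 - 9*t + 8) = (t - 3)/(t - 8)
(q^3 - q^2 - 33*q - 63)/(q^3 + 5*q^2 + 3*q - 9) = (q - 7)/(q - 1)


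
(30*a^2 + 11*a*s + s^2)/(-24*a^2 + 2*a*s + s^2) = (5*a + s)/(-4*a + s)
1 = 1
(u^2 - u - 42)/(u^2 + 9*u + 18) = (u - 7)/(u + 3)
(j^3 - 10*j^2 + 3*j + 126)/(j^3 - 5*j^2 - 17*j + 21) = (j - 6)/(j - 1)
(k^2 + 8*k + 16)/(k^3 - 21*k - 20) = (k + 4)/(k^2 - 4*k - 5)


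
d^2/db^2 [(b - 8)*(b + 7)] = 2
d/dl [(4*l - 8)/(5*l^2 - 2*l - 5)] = 4*(-5*l^2 + 20*l - 9)/(25*l^4 - 20*l^3 - 46*l^2 + 20*l + 25)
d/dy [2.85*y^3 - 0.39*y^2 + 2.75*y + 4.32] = 8.55*y^2 - 0.78*y + 2.75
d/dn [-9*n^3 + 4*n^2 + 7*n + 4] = -27*n^2 + 8*n + 7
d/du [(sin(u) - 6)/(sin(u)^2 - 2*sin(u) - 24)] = -cos(u)/(sin(u) + 4)^2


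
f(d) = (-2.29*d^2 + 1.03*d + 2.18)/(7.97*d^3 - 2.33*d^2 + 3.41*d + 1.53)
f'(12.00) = 0.00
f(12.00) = -0.02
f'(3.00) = 0.01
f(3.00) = -0.07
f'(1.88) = -0.03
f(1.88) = -0.08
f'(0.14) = -1.67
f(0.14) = 1.15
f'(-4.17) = 0.01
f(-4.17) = 0.07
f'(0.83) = -0.82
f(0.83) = 0.20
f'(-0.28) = -227.69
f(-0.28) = 7.87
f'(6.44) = 0.01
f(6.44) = -0.04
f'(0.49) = -1.48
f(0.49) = 0.60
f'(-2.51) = 0.03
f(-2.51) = 0.10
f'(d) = (1.03 - 4.58*d)/(7.97*d^3 - 2.33*d^2 + 3.41*d + 1.53) + (-23.91*d^2 + 4.66*d - 3.41)*(-2.29*d^2 + 1.03*d + 2.18)/(7.97*d^3 - 2.33*d^2 + 3.41*d + 1.53)^2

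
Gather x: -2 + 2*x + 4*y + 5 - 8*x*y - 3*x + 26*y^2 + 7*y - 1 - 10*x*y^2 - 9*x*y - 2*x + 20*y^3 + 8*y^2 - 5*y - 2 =x*(-10*y^2 - 17*y - 3) + 20*y^3 + 34*y^2 + 6*y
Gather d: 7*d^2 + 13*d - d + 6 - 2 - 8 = 7*d^2 + 12*d - 4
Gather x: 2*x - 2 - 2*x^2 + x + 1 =-2*x^2 + 3*x - 1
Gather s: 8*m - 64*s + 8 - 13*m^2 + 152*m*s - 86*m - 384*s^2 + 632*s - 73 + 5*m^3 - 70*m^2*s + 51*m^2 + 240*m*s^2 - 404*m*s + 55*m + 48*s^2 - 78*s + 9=5*m^3 + 38*m^2 - 23*m + s^2*(240*m - 336) + s*(-70*m^2 - 252*m + 490) - 56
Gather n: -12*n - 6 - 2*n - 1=-14*n - 7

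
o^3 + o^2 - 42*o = o*(o - 6)*(o + 7)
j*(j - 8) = j^2 - 8*j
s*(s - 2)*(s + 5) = s^3 + 3*s^2 - 10*s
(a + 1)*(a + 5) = a^2 + 6*a + 5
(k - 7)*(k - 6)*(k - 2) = k^3 - 15*k^2 + 68*k - 84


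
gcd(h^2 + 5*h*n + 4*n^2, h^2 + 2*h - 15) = 1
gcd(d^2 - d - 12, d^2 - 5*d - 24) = d + 3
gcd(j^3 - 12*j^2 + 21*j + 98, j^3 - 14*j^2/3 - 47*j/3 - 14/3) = j^2 - 5*j - 14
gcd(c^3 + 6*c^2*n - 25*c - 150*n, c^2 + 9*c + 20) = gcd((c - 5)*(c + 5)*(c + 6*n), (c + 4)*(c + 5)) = c + 5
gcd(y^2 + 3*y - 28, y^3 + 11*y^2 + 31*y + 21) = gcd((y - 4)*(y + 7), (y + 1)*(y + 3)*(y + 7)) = y + 7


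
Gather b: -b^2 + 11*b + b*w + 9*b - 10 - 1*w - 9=-b^2 + b*(w + 20) - w - 19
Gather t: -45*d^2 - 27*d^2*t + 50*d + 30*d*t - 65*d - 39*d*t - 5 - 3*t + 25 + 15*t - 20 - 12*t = -45*d^2 - 15*d + t*(-27*d^2 - 9*d)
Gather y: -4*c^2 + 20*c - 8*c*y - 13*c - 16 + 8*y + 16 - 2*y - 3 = -4*c^2 + 7*c + y*(6 - 8*c) - 3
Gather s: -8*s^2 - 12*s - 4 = -8*s^2 - 12*s - 4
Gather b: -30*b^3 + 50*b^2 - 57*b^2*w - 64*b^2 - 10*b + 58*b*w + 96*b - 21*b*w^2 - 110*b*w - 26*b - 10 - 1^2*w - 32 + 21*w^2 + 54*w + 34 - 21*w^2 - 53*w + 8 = -30*b^3 + b^2*(-57*w - 14) + b*(-21*w^2 - 52*w + 60)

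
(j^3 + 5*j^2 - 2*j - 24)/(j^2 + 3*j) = j + 2 - 8/j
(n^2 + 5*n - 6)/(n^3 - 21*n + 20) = (n + 6)/(n^2 + n - 20)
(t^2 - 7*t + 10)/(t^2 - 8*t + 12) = (t - 5)/(t - 6)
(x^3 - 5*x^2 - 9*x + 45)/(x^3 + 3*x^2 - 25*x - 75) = (x - 3)/(x + 5)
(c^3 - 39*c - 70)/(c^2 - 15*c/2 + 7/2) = 2*(c^2 + 7*c + 10)/(2*c - 1)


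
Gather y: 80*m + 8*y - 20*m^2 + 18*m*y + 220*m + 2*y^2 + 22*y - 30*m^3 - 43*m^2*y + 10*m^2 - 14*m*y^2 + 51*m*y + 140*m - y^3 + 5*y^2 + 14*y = -30*m^3 - 10*m^2 + 440*m - y^3 + y^2*(7 - 14*m) + y*(-43*m^2 + 69*m + 44)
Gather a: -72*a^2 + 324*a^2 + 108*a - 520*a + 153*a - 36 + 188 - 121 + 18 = 252*a^2 - 259*a + 49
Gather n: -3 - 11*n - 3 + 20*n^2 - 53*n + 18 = 20*n^2 - 64*n + 12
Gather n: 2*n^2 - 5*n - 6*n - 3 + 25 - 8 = 2*n^2 - 11*n + 14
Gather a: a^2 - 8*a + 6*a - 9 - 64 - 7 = a^2 - 2*a - 80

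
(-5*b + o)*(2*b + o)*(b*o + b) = -10*b^3*o - 10*b^3 - 3*b^2*o^2 - 3*b^2*o + b*o^3 + b*o^2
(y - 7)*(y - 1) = y^2 - 8*y + 7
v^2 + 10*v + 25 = (v + 5)^2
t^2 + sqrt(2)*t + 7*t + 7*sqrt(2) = (t + 7)*(t + sqrt(2))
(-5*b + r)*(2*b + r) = -10*b^2 - 3*b*r + r^2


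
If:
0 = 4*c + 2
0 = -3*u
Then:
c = -1/2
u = 0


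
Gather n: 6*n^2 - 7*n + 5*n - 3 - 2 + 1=6*n^2 - 2*n - 4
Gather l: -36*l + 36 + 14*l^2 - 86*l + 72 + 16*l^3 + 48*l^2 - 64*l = 16*l^3 + 62*l^2 - 186*l + 108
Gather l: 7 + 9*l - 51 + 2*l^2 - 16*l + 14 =2*l^2 - 7*l - 30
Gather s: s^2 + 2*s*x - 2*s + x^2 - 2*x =s^2 + s*(2*x - 2) + x^2 - 2*x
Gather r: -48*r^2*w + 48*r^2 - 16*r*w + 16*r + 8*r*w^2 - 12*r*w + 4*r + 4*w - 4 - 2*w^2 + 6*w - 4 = r^2*(48 - 48*w) + r*(8*w^2 - 28*w + 20) - 2*w^2 + 10*w - 8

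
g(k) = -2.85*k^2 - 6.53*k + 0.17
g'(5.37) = -37.14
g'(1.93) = -17.53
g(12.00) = -488.59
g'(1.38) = -14.40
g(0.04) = -0.10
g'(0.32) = -8.35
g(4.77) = -95.82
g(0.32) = -2.21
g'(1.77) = -16.62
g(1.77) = -20.32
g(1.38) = -14.27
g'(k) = -5.7*k - 6.53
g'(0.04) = -6.76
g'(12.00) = -74.93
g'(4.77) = -33.72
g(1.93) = -23.05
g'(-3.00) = 10.57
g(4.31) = -80.92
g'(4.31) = -31.10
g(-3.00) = -5.89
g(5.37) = -117.08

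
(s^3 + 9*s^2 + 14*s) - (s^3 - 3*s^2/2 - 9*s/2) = 21*s^2/2 + 37*s/2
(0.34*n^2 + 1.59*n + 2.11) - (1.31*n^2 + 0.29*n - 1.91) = -0.97*n^2 + 1.3*n + 4.02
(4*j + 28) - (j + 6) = 3*j + 22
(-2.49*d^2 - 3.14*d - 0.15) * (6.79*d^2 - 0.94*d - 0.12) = -16.9071*d^4 - 18.98*d^3 + 2.2319*d^2 + 0.5178*d + 0.018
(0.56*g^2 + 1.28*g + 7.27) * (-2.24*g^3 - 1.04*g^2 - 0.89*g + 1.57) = -1.2544*g^5 - 3.4496*g^4 - 18.1144*g^3 - 7.8208*g^2 - 4.4607*g + 11.4139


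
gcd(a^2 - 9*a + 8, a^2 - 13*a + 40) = a - 8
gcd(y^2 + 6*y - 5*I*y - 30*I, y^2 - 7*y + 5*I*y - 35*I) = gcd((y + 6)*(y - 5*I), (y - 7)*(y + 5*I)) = 1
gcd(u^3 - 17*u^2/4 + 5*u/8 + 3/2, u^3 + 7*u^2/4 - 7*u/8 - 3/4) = u^2 - u/4 - 3/8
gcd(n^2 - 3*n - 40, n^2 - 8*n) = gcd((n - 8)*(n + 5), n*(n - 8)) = n - 8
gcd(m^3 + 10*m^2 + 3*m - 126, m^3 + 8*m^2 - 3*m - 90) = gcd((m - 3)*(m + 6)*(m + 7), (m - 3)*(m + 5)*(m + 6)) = m^2 + 3*m - 18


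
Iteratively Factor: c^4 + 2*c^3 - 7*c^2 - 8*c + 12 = (c - 1)*(c^3 + 3*c^2 - 4*c - 12) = (c - 1)*(c + 2)*(c^2 + c - 6) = (c - 1)*(c + 2)*(c + 3)*(c - 2)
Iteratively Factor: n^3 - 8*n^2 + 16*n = (n)*(n^2 - 8*n + 16) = n*(n - 4)*(n - 4)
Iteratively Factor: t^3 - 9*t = (t - 3)*(t^2 + 3*t) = (t - 3)*(t + 3)*(t)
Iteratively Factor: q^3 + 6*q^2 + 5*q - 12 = (q + 4)*(q^2 + 2*q - 3) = (q + 3)*(q + 4)*(q - 1)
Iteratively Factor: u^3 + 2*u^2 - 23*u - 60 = (u + 3)*(u^2 - u - 20) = (u + 3)*(u + 4)*(u - 5)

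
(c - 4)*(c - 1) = c^2 - 5*c + 4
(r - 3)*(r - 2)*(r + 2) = r^3 - 3*r^2 - 4*r + 12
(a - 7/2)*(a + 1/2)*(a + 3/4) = a^3 - 9*a^2/4 - 4*a - 21/16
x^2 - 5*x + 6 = (x - 3)*(x - 2)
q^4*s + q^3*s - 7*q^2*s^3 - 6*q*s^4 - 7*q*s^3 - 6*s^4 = (q - 3*s)*(q + s)*(q + 2*s)*(q*s + s)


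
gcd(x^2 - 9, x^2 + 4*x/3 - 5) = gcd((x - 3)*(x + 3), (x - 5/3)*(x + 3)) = x + 3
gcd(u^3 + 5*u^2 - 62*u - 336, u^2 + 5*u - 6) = u + 6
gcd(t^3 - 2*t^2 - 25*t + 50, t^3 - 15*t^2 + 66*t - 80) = t^2 - 7*t + 10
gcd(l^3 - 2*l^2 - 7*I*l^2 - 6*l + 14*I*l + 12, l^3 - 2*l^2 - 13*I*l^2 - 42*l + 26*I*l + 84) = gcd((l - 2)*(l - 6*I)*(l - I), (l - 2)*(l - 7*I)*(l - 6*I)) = l^2 + l*(-2 - 6*I) + 12*I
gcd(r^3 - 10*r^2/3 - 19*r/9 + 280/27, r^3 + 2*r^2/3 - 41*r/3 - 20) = r + 5/3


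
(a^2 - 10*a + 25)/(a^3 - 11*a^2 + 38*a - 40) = (a - 5)/(a^2 - 6*a + 8)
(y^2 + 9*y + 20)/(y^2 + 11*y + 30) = (y + 4)/(y + 6)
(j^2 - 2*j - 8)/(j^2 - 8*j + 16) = (j + 2)/(j - 4)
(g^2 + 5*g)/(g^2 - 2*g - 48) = g*(g + 5)/(g^2 - 2*g - 48)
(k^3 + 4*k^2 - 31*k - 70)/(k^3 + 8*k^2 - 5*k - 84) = (k^2 - 3*k - 10)/(k^2 + k - 12)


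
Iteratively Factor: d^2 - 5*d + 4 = (d - 1)*(d - 4)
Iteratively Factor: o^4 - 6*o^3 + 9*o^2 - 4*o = (o - 4)*(o^3 - 2*o^2 + o) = o*(o - 4)*(o^2 - 2*o + 1) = o*(o - 4)*(o - 1)*(o - 1)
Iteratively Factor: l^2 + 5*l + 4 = (l + 4)*(l + 1)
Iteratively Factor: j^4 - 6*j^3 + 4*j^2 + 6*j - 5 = (j - 1)*(j^3 - 5*j^2 - j + 5) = (j - 5)*(j - 1)*(j^2 - 1) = (j - 5)*(j - 1)*(j + 1)*(j - 1)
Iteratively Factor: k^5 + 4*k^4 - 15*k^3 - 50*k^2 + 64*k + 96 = (k + 1)*(k^4 + 3*k^3 - 18*k^2 - 32*k + 96) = (k + 1)*(k + 4)*(k^3 - k^2 - 14*k + 24) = (k + 1)*(k + 4)^2*(k^2 - 5*k + 6) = (k - 3)*(k + 1)*(k + 4)^2*(k - 2)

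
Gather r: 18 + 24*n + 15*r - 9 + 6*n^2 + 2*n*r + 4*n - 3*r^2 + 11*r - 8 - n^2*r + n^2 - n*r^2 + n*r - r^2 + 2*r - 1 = 7*n^2 + 28*n + r^2*(-n - 4) + r*(-n^2 + 3*n + 28)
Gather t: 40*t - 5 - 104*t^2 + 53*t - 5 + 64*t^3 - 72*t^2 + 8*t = 64*t^3 - 176*t^2 + 101*t - 10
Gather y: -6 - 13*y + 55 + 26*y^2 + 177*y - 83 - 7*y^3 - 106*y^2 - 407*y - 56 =-7*y^3 - 80*y^2 - 243*y - 90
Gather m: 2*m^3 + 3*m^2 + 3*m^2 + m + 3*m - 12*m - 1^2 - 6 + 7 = 2*m^3 + 6*m^2 - 8*m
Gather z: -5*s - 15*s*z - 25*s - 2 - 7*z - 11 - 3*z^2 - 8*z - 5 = -30*s - 3*z^2 + z*(-15*s - 15) - 18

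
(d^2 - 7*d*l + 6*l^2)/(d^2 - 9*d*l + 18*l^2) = (d - l)/(d - 3*l)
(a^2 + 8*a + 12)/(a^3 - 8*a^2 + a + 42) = (a + 6)/(a^2 - 10*a + 21)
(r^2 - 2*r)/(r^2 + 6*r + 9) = r*(r - 2)/(r^2 + 6*r + 9)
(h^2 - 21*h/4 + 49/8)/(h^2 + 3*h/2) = (8*h^2 - 42*h + 49)/(4*h*(2*h + 3))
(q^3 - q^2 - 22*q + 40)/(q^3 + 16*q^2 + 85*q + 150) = (q^2 - 6*q + 8)/(q^2 + 11*q + 30)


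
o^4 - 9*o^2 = o^2*(o - 3)*(o + 3)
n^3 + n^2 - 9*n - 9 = (n - 3)*(n + 1)*(n + 3)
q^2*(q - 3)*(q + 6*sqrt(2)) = q^4 - 3*q^3 + 6*sqrt(2)*q^3 - 18*sqrt(2)*q^2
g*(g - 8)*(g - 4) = g^3 - 12*g^2 + 32*g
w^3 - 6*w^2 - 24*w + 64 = (w - 8)*(w - 2)*(w + 4)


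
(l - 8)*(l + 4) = l^2 - 4*l - 32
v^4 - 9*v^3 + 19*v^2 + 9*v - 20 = (v - 5)*(v - 4)*(v - 1)*(v + 1)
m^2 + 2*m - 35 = (m - 5)*(m + 7)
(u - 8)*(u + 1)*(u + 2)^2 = u^4 - 3*u^3 - 32*u^2 - 60*u - 32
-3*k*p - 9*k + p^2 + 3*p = (-3*k + p)*(p + 3)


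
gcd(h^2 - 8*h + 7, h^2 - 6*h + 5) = h - 1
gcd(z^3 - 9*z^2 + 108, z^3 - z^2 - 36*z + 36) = z - 6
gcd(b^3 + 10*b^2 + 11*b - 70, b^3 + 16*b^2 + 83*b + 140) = b^2 + 12*b + 35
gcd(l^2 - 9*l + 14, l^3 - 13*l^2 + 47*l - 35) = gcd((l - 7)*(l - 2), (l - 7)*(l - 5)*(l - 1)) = l - 7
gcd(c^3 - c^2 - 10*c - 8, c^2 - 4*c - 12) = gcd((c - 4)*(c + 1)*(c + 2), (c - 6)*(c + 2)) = c + 2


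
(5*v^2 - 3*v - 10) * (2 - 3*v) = -15*v^3 + 19*v^2 + 24*v - 20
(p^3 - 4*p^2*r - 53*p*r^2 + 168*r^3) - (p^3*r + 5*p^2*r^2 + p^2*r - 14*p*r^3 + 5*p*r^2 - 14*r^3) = -p^3*r + p^3 - 5*p^2*r^2 - 5*p^2*r + 14*p*r^3 - 58*p*r^2 + 182*r^3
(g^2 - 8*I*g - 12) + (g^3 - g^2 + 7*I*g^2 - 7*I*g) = g^3 + 7*I*g^2 - 15*I*g - 12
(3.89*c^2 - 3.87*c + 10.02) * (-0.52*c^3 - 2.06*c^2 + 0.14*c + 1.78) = -2.0228*c^5 - 6.001*c^4 + 3.3064*c^3 - 14.2588*c^2 - 5.4858*c + 17.8356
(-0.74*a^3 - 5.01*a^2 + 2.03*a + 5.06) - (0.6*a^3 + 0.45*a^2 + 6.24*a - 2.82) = -1.34*a^3 - 5.46*a^2 - 4.21*a + 7.88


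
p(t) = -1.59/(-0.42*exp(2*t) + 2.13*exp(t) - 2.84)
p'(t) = -1.59*(0.84*exp(2*t) - 2.13*exp(t))/(-0.42*exp(2*t) + 2.13*exp(t) - 2.84)^2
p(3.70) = 0.00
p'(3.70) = -0.01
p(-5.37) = 0.56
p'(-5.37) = 0.00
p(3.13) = 0.01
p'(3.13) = -0.02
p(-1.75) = 0.64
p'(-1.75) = 0.09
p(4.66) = 0.00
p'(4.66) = -0.00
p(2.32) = 0.06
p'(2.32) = -0.17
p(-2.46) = 0.60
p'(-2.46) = 0.04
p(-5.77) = 0.56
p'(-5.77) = 0.00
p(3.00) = 0.01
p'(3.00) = -0.03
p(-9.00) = 0.56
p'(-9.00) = 0.00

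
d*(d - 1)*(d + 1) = d^3 - d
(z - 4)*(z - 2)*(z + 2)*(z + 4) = z^4 - 20*z^2 + 64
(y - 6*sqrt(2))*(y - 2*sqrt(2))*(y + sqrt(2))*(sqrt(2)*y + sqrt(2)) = sqrt(2)*y^4 - 14*y^3 + sqrt(2)*y^3 - 14*y^2 + 8*sqrt(2)*y^2 + 8*sqrt(2)*y + 48*y + 48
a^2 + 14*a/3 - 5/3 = (a - 1/3)*(a + 5)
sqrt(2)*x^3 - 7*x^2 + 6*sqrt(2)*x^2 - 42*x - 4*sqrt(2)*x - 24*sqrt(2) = (x + 6)*(x - 4*sqrt(2))*(sqrt(2)*x + 1)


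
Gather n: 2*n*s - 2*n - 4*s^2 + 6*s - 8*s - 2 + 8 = n*(2*s - 2) - 4*s^2 - 2*s + 6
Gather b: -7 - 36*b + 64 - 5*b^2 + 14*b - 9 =-5*b^2 - 22*b + 48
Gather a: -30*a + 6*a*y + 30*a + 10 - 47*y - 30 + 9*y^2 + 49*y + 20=6*a*y + 9*y^2 + 2*y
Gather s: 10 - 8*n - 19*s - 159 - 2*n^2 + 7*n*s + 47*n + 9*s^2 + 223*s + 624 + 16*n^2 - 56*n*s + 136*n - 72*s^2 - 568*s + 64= 14*n^2 + 175*n - 63*s^2 + s*(-49*n - 364) + 539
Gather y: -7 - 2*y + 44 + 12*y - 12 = 10*y + 25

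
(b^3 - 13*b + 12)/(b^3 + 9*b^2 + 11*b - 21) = (b^2 + b - 12)/(b^2 + 10*b + 21)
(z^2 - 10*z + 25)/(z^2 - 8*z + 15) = (z - 5)/(z - 3)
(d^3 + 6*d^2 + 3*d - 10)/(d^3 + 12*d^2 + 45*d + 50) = (d - 1)/(d + 5)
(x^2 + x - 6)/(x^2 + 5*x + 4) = (x^2 + x - 6)/(x^2 + 5*x + 4)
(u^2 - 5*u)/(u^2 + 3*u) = (u - 5)/(u + 3)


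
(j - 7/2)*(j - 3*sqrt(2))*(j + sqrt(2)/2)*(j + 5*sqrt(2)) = j^4 - 7*j^3/2 + 5*sqrt(2)*j^3/2 - 28*j^2 - 35*sqrt(2)*j^2/4 - 15*sqrt(2)*j + 98*j + 105*sqrt(2)/2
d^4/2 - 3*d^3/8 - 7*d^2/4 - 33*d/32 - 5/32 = (d/2 + 1/2)*(d - 5/2)*(d + 1/4)*(d + 1/2)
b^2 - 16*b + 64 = (b - 8)^2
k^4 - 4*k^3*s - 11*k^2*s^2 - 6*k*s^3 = k*(k - 6*s)*(k + s)^2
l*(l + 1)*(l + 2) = l^3 + 3*l^2 + 2*l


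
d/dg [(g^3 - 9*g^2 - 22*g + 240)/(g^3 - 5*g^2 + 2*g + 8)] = 4*(g^4 + 12*g^3 - 206*g^2 + 564*g - 164)/(g^6 - 10*g^5 + 29*g^4 - 4*g^3 - 76*g^2 + 32*g + 64)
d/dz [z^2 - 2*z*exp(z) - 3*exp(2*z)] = -2*z*exp(z) + 2*z - 6*exp(2*z) - 2*exp(z)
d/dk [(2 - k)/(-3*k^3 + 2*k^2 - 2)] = (3*k^3 - 2*k^2 - k*(k - 2)*(9*k - 4) + 2)/(3*k^3 - 2*k^2 + 2)^2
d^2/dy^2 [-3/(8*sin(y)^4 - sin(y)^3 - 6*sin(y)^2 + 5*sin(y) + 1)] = 3*(1024*sin(y)^8 - 184*sin(y)^7 - 1847*sin(y)^6 + 266*sin(y)^5 + 858*sin(y)^4 - 337*sin(y)^3 - 41*sin(y)^2 + 169*sin(y) - 62)/(8*sin(y)^4 - sin(y)^3 - 6*sin(y)^2 + 5*sin(y) + 1)^3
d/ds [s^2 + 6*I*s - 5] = 2*s + 6*I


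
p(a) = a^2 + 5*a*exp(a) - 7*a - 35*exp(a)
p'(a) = 5*a*exp(a) + 2*a - 30*exp(a) - 7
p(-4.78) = 55.81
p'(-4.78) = -17.01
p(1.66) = -149.29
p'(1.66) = -117.81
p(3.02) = -419.80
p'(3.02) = -306.28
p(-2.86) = 25.38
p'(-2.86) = -15.26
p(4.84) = -1376.32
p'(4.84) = -730.84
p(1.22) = -104.94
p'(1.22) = -85.51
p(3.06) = -432.21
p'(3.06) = -314.40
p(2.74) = -341.55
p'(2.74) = -253.96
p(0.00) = -35.00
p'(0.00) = -37.00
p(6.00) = -2023.14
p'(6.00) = 5.00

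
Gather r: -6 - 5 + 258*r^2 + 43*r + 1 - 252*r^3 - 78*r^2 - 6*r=-252*r^3 + 180*r^2 + 37*r - 10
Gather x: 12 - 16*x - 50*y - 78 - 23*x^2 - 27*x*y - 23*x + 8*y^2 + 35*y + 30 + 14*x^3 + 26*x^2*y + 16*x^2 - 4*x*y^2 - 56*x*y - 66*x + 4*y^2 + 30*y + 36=14*x^3 + x^2*(26*y - 7) + x*(-4*y^2 - 83*y - 105) + 12*y^2 + 15*y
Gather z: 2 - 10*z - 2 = -10*z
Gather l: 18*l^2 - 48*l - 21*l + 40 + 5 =18*l^2 - 69*l + 45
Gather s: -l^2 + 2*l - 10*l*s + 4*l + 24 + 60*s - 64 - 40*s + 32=-l^2 + 6*l + s*(20 - 10*l) - 8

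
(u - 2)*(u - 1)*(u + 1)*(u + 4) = u^4 + 2*u^3 - 9*u^2 - 2*u + 8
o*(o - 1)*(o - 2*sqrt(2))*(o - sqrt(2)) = o^4 - 3*sqrt(2)*o^3 - o^3 + 4*o^2 + 3*sqrt(2)*o^2 - 4*o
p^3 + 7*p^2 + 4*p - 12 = (p - 1)*(p + 2)*(p + 6)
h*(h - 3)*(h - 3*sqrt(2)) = h^3 - 3*sqrt(2)*h^2 - 3*h^2 + 9*sqrt(2)*h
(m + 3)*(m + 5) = m^2 + 8*m + 15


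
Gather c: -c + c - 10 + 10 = 0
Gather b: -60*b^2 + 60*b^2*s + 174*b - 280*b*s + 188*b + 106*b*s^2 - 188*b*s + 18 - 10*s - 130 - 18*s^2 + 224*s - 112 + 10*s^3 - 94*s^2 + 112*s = b^2*(60*s - 60) + b*(106*s^2 - 468*s + 362) + 10*s^3 - 112*s^2 + 326*s - 224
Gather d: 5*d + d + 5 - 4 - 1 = 6*d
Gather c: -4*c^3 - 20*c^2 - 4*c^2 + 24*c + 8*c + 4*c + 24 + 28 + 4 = -4*c^3 - 24*c^2 + 36*c + 56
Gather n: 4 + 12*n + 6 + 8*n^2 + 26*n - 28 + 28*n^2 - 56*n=36*n^2 - 18*n - 18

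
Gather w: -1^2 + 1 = 0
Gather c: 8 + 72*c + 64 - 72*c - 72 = 0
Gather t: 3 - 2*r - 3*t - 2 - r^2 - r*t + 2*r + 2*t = -r^2 + t*(-r - 1) + 1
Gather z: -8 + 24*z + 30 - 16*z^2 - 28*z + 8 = -16*z^2 - 4*z + 30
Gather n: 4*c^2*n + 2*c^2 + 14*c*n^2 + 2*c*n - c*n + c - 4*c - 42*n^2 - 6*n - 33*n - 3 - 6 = 2*c^2 - 3*c + n^2*(14*c - 42) + n*(4*c^2 + c - 39) - 9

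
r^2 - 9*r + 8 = (r - 8)*(r - 1)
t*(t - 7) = t^2 - 7*t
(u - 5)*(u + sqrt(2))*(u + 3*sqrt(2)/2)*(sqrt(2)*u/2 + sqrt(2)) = sqrt(2)*u^4/2 - 3*sqrt(2)*u^3/2 + 5*u^3/2 - 15*u^2/2 - 7*sqrt(2)*u^2/2 - 25*u - 9*sqrt(2)*u/2 - 15*sqrt(2)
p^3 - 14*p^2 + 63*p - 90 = (p - 6)*(p - 5)*(p - 3)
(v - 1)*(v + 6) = v^2 + 5*v - 6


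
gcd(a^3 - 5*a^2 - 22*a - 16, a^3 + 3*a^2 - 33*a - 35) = a + 1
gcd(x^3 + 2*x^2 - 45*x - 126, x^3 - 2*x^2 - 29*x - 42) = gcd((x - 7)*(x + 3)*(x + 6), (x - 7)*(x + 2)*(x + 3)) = x^2 - 4*x - 21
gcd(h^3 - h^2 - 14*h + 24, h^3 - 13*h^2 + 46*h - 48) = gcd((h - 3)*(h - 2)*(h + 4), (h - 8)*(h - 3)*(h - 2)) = h^2 - 5*h + 6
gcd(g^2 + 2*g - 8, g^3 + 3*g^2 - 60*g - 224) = g + 4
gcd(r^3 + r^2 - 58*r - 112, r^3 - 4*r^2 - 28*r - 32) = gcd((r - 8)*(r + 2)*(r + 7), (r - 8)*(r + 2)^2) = r^2 - 6*r - 16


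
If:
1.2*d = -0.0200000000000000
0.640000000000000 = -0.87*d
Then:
No Solution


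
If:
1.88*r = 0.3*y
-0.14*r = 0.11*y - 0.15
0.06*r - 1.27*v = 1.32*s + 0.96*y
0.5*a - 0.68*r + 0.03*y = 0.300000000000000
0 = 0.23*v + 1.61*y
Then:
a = 0.78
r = 0.18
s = 6.82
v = -7.93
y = 1.13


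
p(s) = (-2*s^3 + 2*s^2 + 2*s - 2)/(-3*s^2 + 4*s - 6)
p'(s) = (6*s - 4)*(-2*s^3 + 2*s^2 + 2*s - 2)/(-3*s^2 + 4*s - 6)^2 + (-6*s^2 + 4*s + 2)/(-3*s^2 + 4*s - 6) = 2*(3*s^4 - 8*s^3 + 25*s^2 - 18*s - 2)/(9*s^4 - 24*s^3 + 52*s^2 - 48*s + 36)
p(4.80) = 3.00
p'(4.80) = 0.76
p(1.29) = 0.07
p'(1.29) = 0.44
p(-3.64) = -1.88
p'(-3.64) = 0.72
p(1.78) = 0.40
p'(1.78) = 0.86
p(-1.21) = -0.13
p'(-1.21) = 0.66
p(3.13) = 1.64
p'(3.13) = 0.88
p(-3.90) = -2.07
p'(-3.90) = 0.72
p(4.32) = 2.62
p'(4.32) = 0.79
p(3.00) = 1.52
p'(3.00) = 0.89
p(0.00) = 0.33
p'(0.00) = -0.11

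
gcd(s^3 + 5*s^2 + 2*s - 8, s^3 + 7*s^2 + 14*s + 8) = s^2 + 6*s + 8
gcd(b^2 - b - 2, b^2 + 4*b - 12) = b - 2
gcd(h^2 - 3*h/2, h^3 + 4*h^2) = h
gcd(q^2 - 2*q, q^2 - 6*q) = q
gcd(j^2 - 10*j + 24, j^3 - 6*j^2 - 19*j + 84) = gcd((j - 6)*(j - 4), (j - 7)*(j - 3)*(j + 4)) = 1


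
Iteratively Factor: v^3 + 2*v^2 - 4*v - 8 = (v - 2)*(v^2 + 4*v + 4) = (v - 2)*(v + 2)*(v + 2)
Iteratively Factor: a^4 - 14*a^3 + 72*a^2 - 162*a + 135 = (a - 3)*(a^3 - 11*a^2 + 39*a - 45) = (a - 3)^2*(a^2 - 8*a + 15) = (a - 5)*(a - 3)^2*(a - 3)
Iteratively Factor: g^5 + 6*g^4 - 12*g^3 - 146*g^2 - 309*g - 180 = (g + 4)*(g^4 + 2*g^3 - 20*g^2 - 66*g - 45) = (g + 3)*(g + 4)*(g^3 - g^2 - 17*g - 15) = (g + 1)*(g + 3)*(g + 4)*(g^2 - 2*g - 15) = (g - 5)*(g + 1)*(g + 3)*(g + 4)*(g + 3)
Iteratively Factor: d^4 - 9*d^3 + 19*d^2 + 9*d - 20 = (d + 1)*(d^3 - 10*d^2 + 29*d - 20) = (d - 1)*(d + 1)*(d^2 - 9*d + 20) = (d - 5)*(d - 1)*(d + 1)*(d - 4)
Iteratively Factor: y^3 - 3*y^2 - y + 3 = (y - 1)*(y^2 - 2*y - 3) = (y - 1)*(y + 1)*(y - 3)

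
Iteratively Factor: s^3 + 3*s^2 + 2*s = (s + 2)*(s^2 + s) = s*(s + 2)*(s + 1)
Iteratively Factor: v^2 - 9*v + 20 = (v - 4)*(v - 5)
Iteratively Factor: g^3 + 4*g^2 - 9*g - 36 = (g + 4)*(g^2 - 9) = (g - 3)*(g + 4)*(g + 3)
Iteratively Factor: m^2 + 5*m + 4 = (m + 1)*(m + 4)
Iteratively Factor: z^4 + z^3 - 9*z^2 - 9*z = (z - 3)*(z^3 + 4*z^2 + 3*z) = z*(z - 3)*(z^2 + 4*z + 3) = z*(z - 3)*(z + 3)*(z + 1)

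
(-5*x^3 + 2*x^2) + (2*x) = -5*x^3 + 2*x^2 + 2*x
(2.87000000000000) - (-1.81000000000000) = 4.68000000000000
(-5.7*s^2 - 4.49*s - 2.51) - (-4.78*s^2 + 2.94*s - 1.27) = -0.92*s^2 - 7.43*s - 1.24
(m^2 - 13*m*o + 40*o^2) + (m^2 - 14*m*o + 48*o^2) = 2*m^2 - 27*m*o + 88*o^2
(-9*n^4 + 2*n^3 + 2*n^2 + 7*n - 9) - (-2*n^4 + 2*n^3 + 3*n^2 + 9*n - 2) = -7*n^4 - n^2 - 2*n - 7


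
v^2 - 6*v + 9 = (v - 3)^2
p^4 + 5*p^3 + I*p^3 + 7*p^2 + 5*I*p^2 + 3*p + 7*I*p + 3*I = (p + 1)^2*(p + 3)*(p + I)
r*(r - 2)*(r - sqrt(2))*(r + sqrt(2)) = r^4 - 2*r^3 - 2*r^2 + 4*r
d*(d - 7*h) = d^2 - 7*d*h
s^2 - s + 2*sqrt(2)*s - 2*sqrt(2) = (s - 1)*(s + 2*sqrt(2))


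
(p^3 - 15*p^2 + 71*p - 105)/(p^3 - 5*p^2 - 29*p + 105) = (p - 5)/(p + 5)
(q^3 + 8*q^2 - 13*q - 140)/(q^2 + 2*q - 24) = (q^2 + 12*q + 35)/(q + 6)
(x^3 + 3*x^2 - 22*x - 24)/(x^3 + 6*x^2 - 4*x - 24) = (x^2 - 3*x - 4)/(x^2 - 4)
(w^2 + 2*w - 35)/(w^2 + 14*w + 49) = (w - 5)/(w + 7)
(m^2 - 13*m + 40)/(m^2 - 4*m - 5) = (m - 8)/(m + 1)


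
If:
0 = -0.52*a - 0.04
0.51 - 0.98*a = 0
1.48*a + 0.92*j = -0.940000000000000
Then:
No Solution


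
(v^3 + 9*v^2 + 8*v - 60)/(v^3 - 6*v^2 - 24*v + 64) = (v^2 + 11*v + 30)/(v^2 - 4*v - 32)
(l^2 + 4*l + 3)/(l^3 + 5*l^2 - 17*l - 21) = (l + 3)/(l^2 + 4*l - 21)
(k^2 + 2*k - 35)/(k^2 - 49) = (k - 5)/(k - 7)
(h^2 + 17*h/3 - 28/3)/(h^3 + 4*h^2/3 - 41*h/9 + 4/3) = 3*(h + 7)/(3*h^2 + 8*h - 3)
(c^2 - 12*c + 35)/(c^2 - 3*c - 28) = (c - 5)/(c + 4)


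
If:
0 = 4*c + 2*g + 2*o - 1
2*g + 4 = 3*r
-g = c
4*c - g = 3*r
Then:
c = 4/7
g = -4/7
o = -1/14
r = 20/21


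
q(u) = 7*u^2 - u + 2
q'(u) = 14*u - 1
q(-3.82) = 107.97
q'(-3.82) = -54.48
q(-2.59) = 51.55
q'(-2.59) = -37.26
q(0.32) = 2.40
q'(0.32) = 3.48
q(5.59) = 215.15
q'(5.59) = 77.26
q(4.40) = 133.12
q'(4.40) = 60.60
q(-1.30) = 15.13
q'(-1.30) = -19.20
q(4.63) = 147.43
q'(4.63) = 63.82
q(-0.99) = 9.85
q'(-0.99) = -14.86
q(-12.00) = 1022.00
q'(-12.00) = -169.00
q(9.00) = 560.00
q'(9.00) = 125.00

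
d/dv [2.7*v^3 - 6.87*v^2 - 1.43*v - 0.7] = 8.1*v^2 - 13.74*v - 1.43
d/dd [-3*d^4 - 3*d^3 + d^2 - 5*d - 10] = -12*d^3 - 9*d^2 + 2*d - 5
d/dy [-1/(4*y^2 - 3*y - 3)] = (8*y - 3)/(-4*y^2 + 3*y + 3)^2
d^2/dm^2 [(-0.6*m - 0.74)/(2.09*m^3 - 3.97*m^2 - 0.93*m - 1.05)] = (-15.72516*m^5 - 8.918448*m^4 + 76.994512*m^3 - 77.148768*m^2 - 11.129904*m + 6.061128)/(9.129329*m^9 - 52.024071*m^8 + 86.633844*m^7 - 30.031354*m^6 + 13.723002*m^5 - 47.702484*m^4 - 17.151912*m^3 - 15.85521*m^2 - 3.075975*m - 1.157625)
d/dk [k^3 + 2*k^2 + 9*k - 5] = 3*k^2 + 4*k + 9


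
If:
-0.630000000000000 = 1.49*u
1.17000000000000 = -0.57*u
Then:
No Solution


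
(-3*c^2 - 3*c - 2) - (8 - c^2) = -2*c^2 - 3*c - 10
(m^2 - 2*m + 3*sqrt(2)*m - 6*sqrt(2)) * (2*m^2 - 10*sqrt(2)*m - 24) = 2*m^4 - 4*sqrt(2)*m^3 - 4*m^3 - 84*m^2 + 8*sqrt(2)*m^2 - 72*sqrt(2)*m + 168*m + 144*sqrt(2)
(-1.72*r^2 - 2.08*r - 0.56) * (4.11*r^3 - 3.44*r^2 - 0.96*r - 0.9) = -7.0692*r^5 - 2.632*r^4 + 6.5048*r^3 + 5.4712*r^2 + 2.4096*r + 0.504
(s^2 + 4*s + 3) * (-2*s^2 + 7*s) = -2*s^4 - s^3 + 22*s^2 + 21*s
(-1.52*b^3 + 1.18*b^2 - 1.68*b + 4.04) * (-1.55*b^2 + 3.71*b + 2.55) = 2.356*b^5 - 7.4682*b^4 + 3.1058*b^3 - 9.4858*b^2 + 10.7044*b + 10.302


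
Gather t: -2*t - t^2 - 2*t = -t^2 - 4*t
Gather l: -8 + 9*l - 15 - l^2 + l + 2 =-l^2 + 10*l - 21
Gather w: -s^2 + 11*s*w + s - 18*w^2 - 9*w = -s^2 + s - 18*w^2 + w*(11*s - 9)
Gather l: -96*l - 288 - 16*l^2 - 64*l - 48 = -16*l^2 - 160*l - 336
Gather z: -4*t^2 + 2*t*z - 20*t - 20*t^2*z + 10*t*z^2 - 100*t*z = -4*t^2 + 10*t*z^2 - 20*t + z*(-20*t^2 - 98*t)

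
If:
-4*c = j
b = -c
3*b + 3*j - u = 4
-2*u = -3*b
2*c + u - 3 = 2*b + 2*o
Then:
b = 8/27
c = -8/27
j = 32/27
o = -101/54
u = 4/9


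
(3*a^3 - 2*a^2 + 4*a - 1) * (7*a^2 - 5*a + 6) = 21*a^5 - 29*a^4 + 56*a^3 - 39*a^2 + 29*a - 6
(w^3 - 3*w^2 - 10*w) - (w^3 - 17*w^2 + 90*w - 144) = 14*w^2 - 100*w + 144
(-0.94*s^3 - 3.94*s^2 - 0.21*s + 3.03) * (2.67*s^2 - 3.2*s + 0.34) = -2.5098*s^5 - 7.5118*s^4 + 11.7277*s^3 + 7.4225*s^2 - 9.7674*s + 1.0302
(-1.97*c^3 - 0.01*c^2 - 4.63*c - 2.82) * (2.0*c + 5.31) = -3.94*c^4 - 10.4807*c^3 - 9.3131*c^2 - 30.2253*c - 14.9742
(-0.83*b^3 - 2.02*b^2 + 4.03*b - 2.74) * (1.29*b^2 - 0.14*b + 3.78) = -1.0707*b^5 - 2.4896*b^4 + 2.3441*b^3 - 11.7344*b^2 + 15.617*b - 10.3572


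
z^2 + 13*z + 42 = (z + 6)*(z + 7)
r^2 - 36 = (r - 6)*(r + 6)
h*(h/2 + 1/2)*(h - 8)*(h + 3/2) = h^4/2 - 11*h^3/4 - 37*h^2/4 - 6*h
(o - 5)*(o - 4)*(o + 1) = o^3 - 8*o^2 + 11*o + 20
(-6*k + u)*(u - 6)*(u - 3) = -6*k*u^2 + 54*k*u - 108*k + u^3 - 9*u^2 + 18*u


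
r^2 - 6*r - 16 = (r - 8)*(r + 2)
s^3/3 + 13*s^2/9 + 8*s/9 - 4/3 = (s/3 + 1)*(s - 2/3)*(s + 2)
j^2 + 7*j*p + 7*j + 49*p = (j + 7)*(j + 7*p)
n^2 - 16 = (n - 4)*(n + 4)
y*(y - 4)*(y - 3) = y^3 - 7*y^2 + 12*y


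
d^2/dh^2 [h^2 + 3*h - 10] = 2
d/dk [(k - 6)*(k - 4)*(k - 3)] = 3*k^2 - 26*k + 54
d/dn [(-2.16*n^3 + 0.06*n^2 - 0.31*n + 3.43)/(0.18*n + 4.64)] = (-0.7776*n^3 - 30.0564*n^2 + 0.5568*n - 2.0558)/(0.0324*n^2 + 1.6704*n + 21.5296)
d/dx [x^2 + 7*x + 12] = 2*x + 7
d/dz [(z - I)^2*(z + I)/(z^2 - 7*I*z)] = (z^4 - 14*I*z^3 - 8*z^2 + 2*I*z + 7)/(z^2*(z^2 - 14*I*z - 49))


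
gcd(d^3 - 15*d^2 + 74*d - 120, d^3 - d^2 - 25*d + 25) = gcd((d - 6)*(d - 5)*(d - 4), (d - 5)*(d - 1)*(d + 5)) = d - 5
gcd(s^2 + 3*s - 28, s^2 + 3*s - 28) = s^2 + 3*s - 28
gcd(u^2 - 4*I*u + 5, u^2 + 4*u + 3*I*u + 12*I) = 1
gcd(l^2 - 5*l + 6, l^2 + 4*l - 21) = l - 3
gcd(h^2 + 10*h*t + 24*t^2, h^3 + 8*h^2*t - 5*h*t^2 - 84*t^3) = h + 4*t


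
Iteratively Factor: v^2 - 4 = (v - 2)*(v + 2)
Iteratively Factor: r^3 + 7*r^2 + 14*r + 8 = (r + 2)*(r^2 + 5*r + 4) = (r + 2)*(r + 4)*(r + 1)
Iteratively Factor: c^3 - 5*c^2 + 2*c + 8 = (c - 4)*(c^2 - c - 2) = (c - 4)*(c + 1)*(c - 2)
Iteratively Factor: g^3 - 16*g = (g + 4)*(g^2 - 4*g) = g*(g + 4)*(g - 4)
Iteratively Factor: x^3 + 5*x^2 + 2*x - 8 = (x + 4)*(x^2 + x - 2) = (x - 1)*(x + 4)*(x + 2)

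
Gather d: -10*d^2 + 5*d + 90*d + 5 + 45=-10*d^2 + 95*d + 50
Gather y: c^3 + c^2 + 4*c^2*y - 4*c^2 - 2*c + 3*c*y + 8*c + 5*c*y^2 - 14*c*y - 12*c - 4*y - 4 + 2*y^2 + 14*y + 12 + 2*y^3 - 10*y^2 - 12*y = c^3 - 3*c^2 - 6*c + 2*y^3 + y^2*(5*c - 8) + y*(4*c^2 - 11*c - 2) + 8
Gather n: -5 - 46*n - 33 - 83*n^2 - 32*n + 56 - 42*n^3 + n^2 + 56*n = -42*n^3 - 82*n^2 - 22*n + 18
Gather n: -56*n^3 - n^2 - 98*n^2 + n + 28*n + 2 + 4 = -56*n^3 - 99*n^2 + 29*n + 6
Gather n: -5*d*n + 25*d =-5*d*n + 25*d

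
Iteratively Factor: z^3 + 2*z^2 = (z + 2)*(z^2) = z*(z + 2)*(z)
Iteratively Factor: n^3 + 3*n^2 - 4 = (n - 1)*(n^2 + 4*n + 4) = (n - 1)*(n + 2)*(n + 2)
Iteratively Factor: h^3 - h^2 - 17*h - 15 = (h + 3)*(h^2 - 4*h - 5) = (h + 1)*(h + 3)*(h - 5)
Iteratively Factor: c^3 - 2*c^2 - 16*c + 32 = (c - 4)*(c^2 + 2*c - 8) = (c - 4)*(c - 2)*(c + 4)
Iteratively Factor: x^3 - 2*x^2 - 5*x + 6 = (x - 3)*(x^2 + x - 2) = (x - 3)*(x - 1)*(x + 2)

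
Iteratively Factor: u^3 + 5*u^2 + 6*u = (u)*(u^2 + 5*u + 6) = u*(u + 3)*(u + 2)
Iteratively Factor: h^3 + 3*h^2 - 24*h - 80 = (h + 4)*(h^2 - h - 20) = (h - 5)*(h + 4)*(h + 4)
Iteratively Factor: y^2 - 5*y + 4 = (y - 4)*(y - 1)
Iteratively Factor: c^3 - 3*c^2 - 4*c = (c - 4)*(c^2 + c) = (c - 4)*(c + 1)*(c)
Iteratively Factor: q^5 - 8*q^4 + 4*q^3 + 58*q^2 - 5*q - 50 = (q + 1)*(q^4 - 9*q^3 + 13*q^2 + 45*q - 50) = (q - 5)*(q + 1)*(q^3 - 4*q^2 - 7*q + 10) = (q - 5)*(q + 1)*(q + 2)*(q^2 - 6*q + 5) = (q - 5)*(q - 1)*(q + 1)*(q + 2)*(q - 5)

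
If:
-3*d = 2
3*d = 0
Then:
No Solution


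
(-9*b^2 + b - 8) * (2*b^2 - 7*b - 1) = -18*b^4 + 65*b^3 - 14*b^2 + 55*b + 8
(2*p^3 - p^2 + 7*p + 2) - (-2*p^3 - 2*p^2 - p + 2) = 4*p^3 + p^2 + 8*p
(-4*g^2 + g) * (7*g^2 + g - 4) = -28*g^4 + 3*g^3 + 17*g^2 - 4*g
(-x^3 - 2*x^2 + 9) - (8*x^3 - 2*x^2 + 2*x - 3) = -9*x^3 - 2*x + 12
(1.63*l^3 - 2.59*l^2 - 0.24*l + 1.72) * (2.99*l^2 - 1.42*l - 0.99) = 4.8737*l^5 - 10.0587*l^4 + 1.3465*l^3 + 8.0477*l^2 - 2.2048*l - 1.7028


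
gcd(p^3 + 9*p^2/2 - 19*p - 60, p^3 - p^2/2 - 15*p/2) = p + 5/2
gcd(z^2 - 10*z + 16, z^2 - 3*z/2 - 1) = z - 2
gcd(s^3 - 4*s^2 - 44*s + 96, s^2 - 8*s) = s - 8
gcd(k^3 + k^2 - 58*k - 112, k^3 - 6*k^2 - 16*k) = k^2 - 6*k - 16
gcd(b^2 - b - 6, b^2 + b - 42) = 1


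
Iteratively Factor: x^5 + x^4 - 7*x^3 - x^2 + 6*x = (x + 3)*(x^4 - 2*x^3 - x^2 + 2*x) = x*(x + 3)*(x^3 - 2*x^2 - x + 2) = x*(x + 1)*(x + 3)*(x^2 - 3*x + 2) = x*(x - 2)*(x + 1)*(x + 3)*(x - 1)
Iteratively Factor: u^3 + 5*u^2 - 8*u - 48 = (u + 4)*(u^2 + u - 12) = (u + 4)^2*(u - 3)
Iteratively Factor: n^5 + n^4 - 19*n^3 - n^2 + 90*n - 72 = (n + 3)*(n^4 - 2*n^3 - 13*n^2 + 38*n - 24) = (n - 1)*(n + 3)*(n^3 - n^2 - 14*n + 24) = (n - 3)*(n - 1)*(n + 3)*(n^2 + 2*n - 8) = (n - 3)*(n - 1)*(n + 3)*(n + 4)*(n - 2)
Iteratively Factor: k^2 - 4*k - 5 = (k + 1)*(k - 5)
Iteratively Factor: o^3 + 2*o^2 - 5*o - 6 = (o + 1)*(o^2 + o - 6) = (o - 2)*(o + 1)*(o + 3)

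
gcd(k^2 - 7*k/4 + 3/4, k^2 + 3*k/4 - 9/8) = k - 3/4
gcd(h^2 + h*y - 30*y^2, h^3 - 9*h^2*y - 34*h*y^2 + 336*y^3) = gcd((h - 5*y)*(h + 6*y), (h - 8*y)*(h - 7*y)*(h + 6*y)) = h + 6*y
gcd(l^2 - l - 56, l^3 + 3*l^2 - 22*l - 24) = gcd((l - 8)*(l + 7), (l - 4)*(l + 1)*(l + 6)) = 1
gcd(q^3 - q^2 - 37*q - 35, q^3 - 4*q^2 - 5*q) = q + 1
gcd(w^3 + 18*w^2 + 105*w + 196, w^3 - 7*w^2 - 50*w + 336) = w + 7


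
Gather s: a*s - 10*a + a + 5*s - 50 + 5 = -9*a + s*(a + 5) - 45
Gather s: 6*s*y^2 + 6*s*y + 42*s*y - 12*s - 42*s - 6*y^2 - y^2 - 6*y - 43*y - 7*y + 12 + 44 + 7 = s*(6*y^2 + 48*y - 54) - 7*y^2 - 56*y + 63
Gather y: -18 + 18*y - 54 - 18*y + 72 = 0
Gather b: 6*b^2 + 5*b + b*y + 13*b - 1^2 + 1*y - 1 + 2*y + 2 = 6*b^2 + b*(y + 18) + 3*y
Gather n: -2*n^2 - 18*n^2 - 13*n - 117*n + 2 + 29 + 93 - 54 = -20*n^2 - 130*n + 70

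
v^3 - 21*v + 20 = (v - 4)*(v - 1)*(v + 5)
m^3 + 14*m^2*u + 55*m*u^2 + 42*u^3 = (m + u)*(m + 6*u)*(m + 7*u)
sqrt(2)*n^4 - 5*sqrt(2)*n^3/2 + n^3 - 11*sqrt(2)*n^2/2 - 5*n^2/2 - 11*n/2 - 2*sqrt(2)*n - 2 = (n - 4)*(n + 1/2)*(n + sqrt(2)/2)*(sqrt(2)*n + sqrt(2))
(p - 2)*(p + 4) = p^2 + 2*p - 8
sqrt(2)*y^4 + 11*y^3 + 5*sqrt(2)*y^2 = y^2*(y + 5*sqrt(2))*(sqrt(2)*y + 1)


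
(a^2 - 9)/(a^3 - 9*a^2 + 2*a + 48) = (a + 3)/(a^2 - 6*a - 16)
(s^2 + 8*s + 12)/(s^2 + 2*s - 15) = (s^2 + 8*s + 12)/(s^2 + 2*s - 15)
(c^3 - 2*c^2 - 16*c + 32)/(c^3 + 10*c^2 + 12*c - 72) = (c^2 - 16)/(c^2 + 12*c + 36)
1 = 1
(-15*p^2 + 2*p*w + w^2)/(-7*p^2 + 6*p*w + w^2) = (-15*p^2 + 2*p*w + w^2)/(-7*p^2 + 6*p*w + w^2)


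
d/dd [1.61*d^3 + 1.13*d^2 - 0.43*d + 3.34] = 4.83*d^2 + 2.26*d - 0.43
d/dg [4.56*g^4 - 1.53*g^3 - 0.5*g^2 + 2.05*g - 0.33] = 18.24*g^3 - 4.59*g^2 - 1.0*g + 2.05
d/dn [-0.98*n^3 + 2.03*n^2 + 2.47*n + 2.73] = -2.94*n^2 + 4.06*n + 2.47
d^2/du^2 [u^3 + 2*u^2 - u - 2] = 6*u + 4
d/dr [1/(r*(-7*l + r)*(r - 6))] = (r*(7*l - r) - r*(r - 6) + (7*l - r)*(r - 6))/(r^2*(7*l - r)^2*(r - 6)^2)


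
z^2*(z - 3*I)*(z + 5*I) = z^4 + 2*I*z^3 + 15*z^2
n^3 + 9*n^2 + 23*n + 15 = (n + 1)*(n + 3)*(n + 5)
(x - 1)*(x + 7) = x^2 + 6*x - 7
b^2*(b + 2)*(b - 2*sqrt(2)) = b^4 - 2*sqrt(2)*b^3 + 2*b^3 - 4*sqrt(2)*b^2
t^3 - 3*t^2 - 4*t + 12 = (t - 3)*(t - 2)*(t + 2)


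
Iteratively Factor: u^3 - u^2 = (u)*(u^2 - u) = u^2*(u - 1)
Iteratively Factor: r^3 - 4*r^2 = (r)*(r^2 - 4*r) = r^2*(r - 4)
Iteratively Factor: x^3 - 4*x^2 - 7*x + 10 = (x - 5)*(x^2 + x - 2) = (x - 5)*(x - 1)*(x + 2)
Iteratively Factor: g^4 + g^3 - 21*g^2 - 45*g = (g - 5)*(g^3 + 6*g^2 + 9*g) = (g - 5)*(g + 3)*(g^2 + 3*g) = g*(g - 5)*(g + 3)*(g + 3)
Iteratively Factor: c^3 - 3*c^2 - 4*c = (c + 1)*(c^2 - 4*c) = (c - 4)*(c + 1)*(c)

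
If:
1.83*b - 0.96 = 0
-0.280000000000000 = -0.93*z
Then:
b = 0.52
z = 0.30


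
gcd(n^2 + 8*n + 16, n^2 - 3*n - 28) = n + 4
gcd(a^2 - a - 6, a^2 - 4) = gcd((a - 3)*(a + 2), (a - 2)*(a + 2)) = a + 2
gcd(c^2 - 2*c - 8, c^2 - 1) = 1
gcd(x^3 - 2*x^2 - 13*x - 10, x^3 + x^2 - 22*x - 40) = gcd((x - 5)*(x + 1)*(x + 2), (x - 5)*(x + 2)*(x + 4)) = x^2 - 3*x - 10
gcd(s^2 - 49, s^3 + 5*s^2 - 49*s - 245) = s^2 - 49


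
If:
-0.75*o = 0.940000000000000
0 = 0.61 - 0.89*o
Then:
No Solution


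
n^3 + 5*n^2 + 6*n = n*(n + 2)*(n + 3)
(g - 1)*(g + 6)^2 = g^3 + 11*g^2 + 24*g - 36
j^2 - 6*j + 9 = (j - 3)^2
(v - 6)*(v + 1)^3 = v^4 - 3*v^3 - 15*v^2 - 17*v - 6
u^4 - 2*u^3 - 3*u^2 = u^2*(u - 3)*(u + 1)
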